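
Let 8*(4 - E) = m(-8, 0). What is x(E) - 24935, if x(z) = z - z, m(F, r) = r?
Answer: -24935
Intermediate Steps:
E = 4 (E = 4 - ⅛*0 = 4 + 0 = 4)
x(z) = 0
x(E) - 24935 = 0 - 24935 = -24935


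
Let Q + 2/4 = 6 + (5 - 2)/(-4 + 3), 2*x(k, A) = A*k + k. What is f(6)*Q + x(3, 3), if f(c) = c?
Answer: 21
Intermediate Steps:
x(k, A) = k/2 + A*k/2 (x(k, A) = (A*k + k)/2 = (k + A*k)/2 = k/2 + A*k/2)
Q = 5/2 (Q = -½ + (6 + (5 - 2)/(-4 + 3)) = -½ + (6 + 3/(-1)) = -½ + (6 + 3*(-1)) = -½ + (6 - 3) = -½ + 3 = 5/2 ≈ 2.5000)
f(6)*Q + x(3, 3) = 6*(5/2) + (½)*3*(1 + 3) = 15 + (½)*3*4 = 15 + 6 = 21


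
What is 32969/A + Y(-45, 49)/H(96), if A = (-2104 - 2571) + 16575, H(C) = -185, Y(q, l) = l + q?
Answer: 1210333/440300 ≈ 2.7489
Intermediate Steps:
A = 11900 (A = -4675 + 16575 = 11900)
32969/A + Y(-45, 49)/H(96) = 32969/11900 + (49 - 45)/(-185) = 32969*(1/11900) + 4*(-1/185) = 32969/11900 - 4/185 = 1210333/440300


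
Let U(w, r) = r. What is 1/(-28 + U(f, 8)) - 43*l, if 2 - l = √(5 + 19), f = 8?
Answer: -1721/20 + 86*√6 ≈ 124.61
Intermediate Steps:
l = 2 - 2*√6 (l = 2 - √(5 + 19) = 2 - √24 = 2 - 2*√6 ≈ -2.8990)
1/(-28 + U(f, 8)) - 43*l = 1/(-28 + 8) - 43*(2 - 2*√6) = 1/(-20) + (-86 + 86*√6) = -1/20 + (-86 + 86*√6) = -1721/20 + 86*√6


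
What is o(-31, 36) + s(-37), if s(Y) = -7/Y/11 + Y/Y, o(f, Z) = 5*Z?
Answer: 73674/407 ≈ 181.02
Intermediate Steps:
s(Y) = 1 - 7/(11*Y) (s(Y) = -7/Y*(1/11) + 1 = -7/(11*Y) + 1 = 1 - 7/(11*Y))
o(-31, 36) + s(-37) = 5*36 + (-7/11 - 37)/(-37) = 180 - 1/37*(-414/11) = 180 + 414/407 = 73674/407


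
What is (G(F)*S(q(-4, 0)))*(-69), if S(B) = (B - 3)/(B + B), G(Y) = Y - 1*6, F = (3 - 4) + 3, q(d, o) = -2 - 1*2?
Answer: 483/2 ≈ 241.50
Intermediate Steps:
q(d, o) = -4 (q(d, o) = -2 - 2 = -4)
F = 2 (F = -1 + 3 = 2)
G(Y) = -6 + Y (G(Y) = Y - 6 = -6 + Y)
S(B) = (-3 + B)/(2*B) (S(B) = (-3 + B)/((2*B)) = (-3 + B)*(1/(2*B)) = (-3 + B)/(2*B))
(G(F)*S(q(-4, 0)))*(-69) = ((-6 + 2)*((½)*(-3 - 4)/(-4)))*(-69) = -2*(-1)*(-7)/4*(-69) = -4*7/8*(-69) = -7/2*(-69) = 483/2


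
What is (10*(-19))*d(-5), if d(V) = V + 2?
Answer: 570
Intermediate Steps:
d(V) = 2 + V
(10*(-19))*d(-5) = (10*(-19))*(2 - 5) = -190*(-3) = 570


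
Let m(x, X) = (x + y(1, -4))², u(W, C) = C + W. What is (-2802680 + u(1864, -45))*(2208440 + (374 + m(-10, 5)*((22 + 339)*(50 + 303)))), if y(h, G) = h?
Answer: -35097272693707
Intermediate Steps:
m(x, X) = (1 + x)² (m(x, X) = (x + 1)² = (1 + x)²)
(-2802680 + u(1864, -45))*(2208440 + (374 + m(-10, 5)*((22 + 339)*(50 + 303)))) = (-2802680 + (-45 + 1864))*(2208440 + (374 + (1 - 10)²*((22 + 339)*(50 + 303)))) = (-2802680 + 1819)*(2208440 + (374 + (-9)²*(361*353))) = -2800861*(2208440 + (374 + 81*127433)) = -2800861*(2208440 + (374 + 10322073)) = -2800861*(2208440 + 10322447) = -2800861*12530887 = -35097272693707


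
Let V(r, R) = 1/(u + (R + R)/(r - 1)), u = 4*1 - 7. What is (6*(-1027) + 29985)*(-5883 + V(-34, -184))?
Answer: -36858802662/263 ≈ -1.4015e+8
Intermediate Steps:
u = -3 (u = 4 - 7 = -3)
V(r, R) = 1/(-3 + 2*R/(-1 + r)) (V(r, R) = 1/(-3 + (R + R)/(r - 1)) = 1/(-3 + (2*R)/(-1 + r)) = 1/(-3 + 2*R/(-1 + r)))
(6*(-1027) + 29985)*(-5883 + V(-34, -184)) = (6*(-1027) + 29985)*(-5883 + (-1 - 34)/(3 - 3*(-34) + 2*(-184))) = (-6162 + 29985)*(-5883 - 35/(3 + 102 - 368)) = 23823*(-5883 - 35/(-263)) = 23823*(-5883 - 1/263*(-35)) = 23823*(-5883 + 35/263) = 23823*(-1547194/263) = -36858802662/263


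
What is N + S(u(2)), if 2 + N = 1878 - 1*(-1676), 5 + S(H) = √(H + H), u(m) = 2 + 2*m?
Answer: 3547 + 2*√3 ≈ 3550.5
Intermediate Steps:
S(H) = -5 + √2*√H (S(H) = -5 + √(H + H) = -5 + √(2*H) = -5 + √2*√H)
N = 3552 (N = -2 + (1878 - 1*(-1676)) = -2 + (1878 + 1676) = -2 + 3554 = 3552)
N + S(u(2)) = 3552 + (-5 + √2*√(2 + 2*2)) = 3552 + (-5 + √2*√(2 + 4)) = 3552 + (-5 + √2*√6) = 3552 + (-5 + 2*√3) = 3547 + 2*√3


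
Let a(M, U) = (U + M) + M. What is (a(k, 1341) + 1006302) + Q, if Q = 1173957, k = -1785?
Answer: 2178030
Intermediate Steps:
a(M, U) = U + 2*M (a(M, U) = (M + U) + M = U + 2*M)
(a(k, 1341) + 1006302) + Q = ((1341 + 2*(-1785)) + 1006302) + 1173957 = ((1341 - 3570) + 1006302) + 1173957 = (-2229 + 1006302) + 1173957 = 1004073 + 1173957 = 2178030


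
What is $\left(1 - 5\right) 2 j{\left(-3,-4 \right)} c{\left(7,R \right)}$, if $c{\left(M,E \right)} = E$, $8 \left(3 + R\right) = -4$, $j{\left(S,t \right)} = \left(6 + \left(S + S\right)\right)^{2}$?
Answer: $0$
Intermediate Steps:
$j{\left(S,t \right)} = \left(6 + 2 S\right)^{2}$
$R = - \frac{7}{2}$ ($R = -3 + \frac{1}{8} \left(-4\right) = -3 - \frac{1}{2} = - \frac{7}{2} \approx -3.5$)
$\left(1 - 5\right) 2 j{\left(-3,-4 \right)} c{\left(7,R \right)} = \left(1 - 5\right) 2 \cdot 4 \left(3 - 3\right)^{2} \left(- \frac{7}{2}\right) = \left(-4\right) 2 \cdot 4 \cdot 0^{2} \left(- \frac{7}{2}\right) = - 8 \cdot 4 \cdot 0 \left(- \frac{7}{2}\right) = \left(-8\right) 0 \left(- \frac{7}{2}\right) = 0 \left(- \frac{7}{2}\right) = 0$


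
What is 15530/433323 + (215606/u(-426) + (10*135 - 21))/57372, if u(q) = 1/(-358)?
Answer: -1592638714037/1183838436 ≈ -1345.3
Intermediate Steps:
u(q) = -1/358
15530/433323 + (215606/u(-426) + (10*135 - 21))/57372 = 15530/433323 + (215606/(-1/358) + (10*135 - 21))/57372 = 15530*(1/433323) + (215606*(-358) + (1350 - 21))*(1/57372) = 15530/433323 + (-77186948 + 1329)*(1/57372) = 15530/433323 - 77185619*1/57372 = 15530/433323 - 11026517/8196 = -1592638714037/1183838436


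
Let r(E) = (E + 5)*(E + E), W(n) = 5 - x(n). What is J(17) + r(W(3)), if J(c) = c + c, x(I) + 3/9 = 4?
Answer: 458/9 ≈ 50.889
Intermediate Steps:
x(I) = 11/3 (x(I) = -1/3 + 4 = 11/3)
W(n) = 4/3 (W(n) = 5 - 1*11/3 = 5 - 11/3 = 4/3)
r(E) = 2*E*(5 + E) (r(E) = (5 + E)*(2*E) = 2*E*(5 + E))
J(c) = 2*c
J(17) + r(W(3)) = 2*17 + 2*(4/3)*(5 + 4/3) = 34 + 2*(4/3)*(19/3) = 34 + 152/9 = 458/9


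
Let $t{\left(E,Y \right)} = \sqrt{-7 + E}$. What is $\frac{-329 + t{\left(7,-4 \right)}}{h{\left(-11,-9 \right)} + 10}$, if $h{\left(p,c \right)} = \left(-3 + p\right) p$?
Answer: $- \frac{329}{164} \approx -2.0061$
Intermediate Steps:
$h{\left(p,c \right)} = p \left(-3 + p\right)$
$\frac{-329 + t{\left(7,-4 \right)}}{h{\left(-11,-9 \right)} + 10} = \frac{-329 + \sqrt{-7 + 7}}{- 11 \left(-3 - 11\right) + 10} = \frac{-329 + \sqrt{0}}{\left(-11\right) \left(-14\right) + 10} = \frac{-329 + 0}{154 + 10} = \frac{1}{164} \left(-329\right) = - \frac{329}{164}$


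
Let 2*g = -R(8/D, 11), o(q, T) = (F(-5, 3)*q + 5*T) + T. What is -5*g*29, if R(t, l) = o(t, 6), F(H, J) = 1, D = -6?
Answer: 7540/3 ≈ 2513.3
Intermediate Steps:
o(q, T) = q + 6*T (o(q, T) = (1*q + 5*T) + T = (q + 5*T) + T = q + 6*T)
R(t, l) = 36 + t (R(t, l) = t + 6*6 = t + 36 = 36 + t)
g = -52/3 (g = (-(36 + 8/(-6)))/2 = (-(36 + 8*(-1/6)))/2 = (-(36 - 4/3))/2 = (-1*104/3)/2 = (1/2)*(-104/3) = -52/3 ≈ -17.333)
-5*g*29 = -5*(-52/3)*29 = (260/3)*29 = 7540/3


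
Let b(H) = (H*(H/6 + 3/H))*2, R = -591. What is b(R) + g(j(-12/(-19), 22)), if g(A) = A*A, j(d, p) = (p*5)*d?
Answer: 43774713/361 ≈ 1.2126e+5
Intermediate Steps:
j(d, p) = 5*d*p (j(d, p) = (5*p)*d = 5*d*p)
g(A) = A**2
b(H) = 2*H*(3/H + H/6) (b(H) = (H*(H*(1/6) + 3/H))*2 = (H*(H/6 + 3/H))*2 = (H*(3/H + H/6))*2 = 2*H*(3/H + H/6))
b(R) + g(j(-12/(-19), 22)) = (6 + (1/3)*(-591)**2) + (5*(-12/(-19))*22)**2 = (6 + (1/3)*349281) + (5*(-12*(-1/19))*22)**2 = (6 + 116427) + (5*(12/19)*22)**2 = 116433 + (1320/19)**2 = 116433 + 1742400/361 = 43774713/361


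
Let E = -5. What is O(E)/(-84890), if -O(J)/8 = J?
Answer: -4/8489 ≈ -0.00047120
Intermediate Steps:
O(J) = -8*J
O(E)/(-84890) = -8*(-5)/(-84890) = 40*(-1/84890) = -4/8489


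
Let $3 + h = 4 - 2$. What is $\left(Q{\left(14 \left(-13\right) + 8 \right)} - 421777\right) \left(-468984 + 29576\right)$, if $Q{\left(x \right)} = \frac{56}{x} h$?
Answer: $\frac{555996139792}{3} \approx 1.8533 \cdot 10^{11}$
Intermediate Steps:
$h = -1$ ($h = -3 + \left(4 - 2\right) = -3 + 2 = -1$)
$Q{\left(x \right)} = - \frac{56}{x}$ ($Q{\left(x \right)} = \frac{56}{x} \left(-1\right) = - \frac{56}{x}$)
$\left(Q{\left(14 \left(-13\right) + 8 \right)} - 421777\right) \left(-468984 + 29576\right) = \left(- \frac{56}{14 \left(-13\right) + 8} - 421777\right) \left(-468984 + 29576\right) = \left(- \frac{56}{-182 + 8} - 421777\right) \left(-439408\right) = \left(- \frac{56}{-174} - 421777\right) \left(-439408\right) = \left(\left(-56\right) \left(- \frac{1}{174}\right) - 421777\right) \left(-439408\right) = \left(\frac{28}{87} - 421777\right) \left(-439408\right) = \left(- \frac{36694571}{87}\right) \left(-439408\right) = \frac{555996139792}{3}$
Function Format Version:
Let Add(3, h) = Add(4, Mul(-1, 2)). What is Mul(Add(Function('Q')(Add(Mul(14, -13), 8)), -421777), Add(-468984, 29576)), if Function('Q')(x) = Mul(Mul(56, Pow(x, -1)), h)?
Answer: Rational(555996139792, 3) ≈ 1.8533e+11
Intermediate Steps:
h = -1 (h = Add(-3, Add(4, Mul(-1, 2))) = Add(-3, Add(4, -2)) = Add(-3, 2) = -1)
Function('Q')(x) = Mul(-56, Pow(x, -1)) (Function('Q')(x) = Mul(Mul(56, Pow(x, -1)), -1) = Mul(-56, Pow(x, -1)))
Mul(Add(Function('Q')(Add(Mul(14, -13), 8)), -421777), Add(-468984, 29576)) = Mul(Add(Mul(-56, Pow(Add(Mul(14, -13), 8), -1)), -421777), Add(-468984, 29576)) = Mul(Add(Mul(-56, Pow(Add(-182, 8), -1)), -421777), -439408) = Mul(Add(Mul(-56, Pow(-174, -1)), -421777), -439408) = Mul(Add(Mul(-56, Rational(-1, 174)), -421777), -439408) = Mul(Add(Rational(28, 87), -421777), -439408) = Mul(Rational(-36694571, 87), -439408) = Rational(555996139792, 3)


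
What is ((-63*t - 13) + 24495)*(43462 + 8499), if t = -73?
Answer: 1511077841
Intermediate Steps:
((-63*t - 13) + 24495)*(43462 + 8499) = ((-63*(-73) - 13) + 24495)*(43462 + 8499) = ((4599 - 13) + 24495)*51961 = (4586 + 24495)*51961 = 29081*51961 = 1511077841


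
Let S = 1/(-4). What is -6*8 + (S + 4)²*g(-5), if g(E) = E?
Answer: -1893/16 ≈ -118.31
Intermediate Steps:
S = -¼ (S = 1*(-¼) = -¼ ≈ -0.25000)
-6*8 + (S + 4)²*g(-5) = -6*8 + (-¼ + 4)²*(-5) = -48 + (15/4)²*(-5) = -48 + (225/16)*(-5) = -48 - 1125/16 = -1893/16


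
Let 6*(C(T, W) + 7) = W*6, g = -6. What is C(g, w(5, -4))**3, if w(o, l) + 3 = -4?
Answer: -2744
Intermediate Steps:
w(o, l) = -7 (w(o, l) = -3 - 4 = -7)
C(T, W) = -7 + W (C(T, W) = -7 + (W*6)/6 = -7 + (6*W)/6 = -7 + W)
C(g, w(5, -4))**3 = (-7 - 7)**3 = (-14)**3 = -2744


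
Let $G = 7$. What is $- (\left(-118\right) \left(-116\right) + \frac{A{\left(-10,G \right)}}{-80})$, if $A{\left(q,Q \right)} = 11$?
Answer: $- \frac{1095029}{80} \approx -13688.0$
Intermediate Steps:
$- (\left(-118\right) \left(-116\right) + \frac{A{\left(-10,G \right)}}{-80}) = - (\left(-118\right) \left(-116\right) + \frac{11}{-80}) = - (13688 + 11 \left(- \frac{1}{80}\right)) = - (13688 - \frac{11}{80}) = \left(-1\right) \frac{1095029}{80} = - \frac{1095029}{80}$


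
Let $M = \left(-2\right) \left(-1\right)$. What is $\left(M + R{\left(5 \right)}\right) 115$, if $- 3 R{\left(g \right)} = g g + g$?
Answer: $-920$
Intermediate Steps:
$R{\left(g \right)} = - \frac{g}{3} - \frac{g^{2}}{3}$ ($R{\left(g \right)} = - \frac{g g + g}{3} = - \frac{g^{2} + g}{3} = - \frac{g + g^{2}}{3} = - \frac{g}{3} - \frac{g^{2}}{3}$)
$M = 2$
$\left(M + R{\left(5 \right)}\right) 115 = \left(2 - \frac{5 \left(1 + 5\right)}{3}\right) 115 = \left(2 - \frac{5}{3} \cdot 6\right) 115 = \left(2 - 10\right) 115 = \left(-8\right) 115 = -920$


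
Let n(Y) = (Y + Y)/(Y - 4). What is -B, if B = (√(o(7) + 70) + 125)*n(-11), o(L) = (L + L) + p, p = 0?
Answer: -550/3 - 44*√21/15 ≈ -196.78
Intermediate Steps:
o(L) = 2*L (o(L) = (L + L) + 0 = 2*L + 0 = 2*L)
n(Y) = 2*Y/(-4 + Y) (n(Y) = (2*Y)/(-4 + Y) = 2*Y/(-4 + Y))
B = 550/3 + 44*√21/15 (B = (√(2*7 + 70) + 125)*(2*(-11)/(-4 - 11)) = (√(14 + 70) + 125)*(2*(-11)/(-15)) = (√84 + 125)*(2*(-11)*(-1/15)) = (2*√21 + 125)*(22/15) = (125 + 2*√21)*(22/15) = 550/3 + 44*√21/15 ≈ 196.78)
-B = -(550/3 + 44*√21/15) = -550/3 - 44*√21/15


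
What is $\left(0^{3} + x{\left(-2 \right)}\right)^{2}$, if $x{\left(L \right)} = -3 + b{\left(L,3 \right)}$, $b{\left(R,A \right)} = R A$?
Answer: $81$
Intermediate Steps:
$b{\left(R,A \right)} = A R$
$x{\left(L \right)} = -3 + 3 L$
$\left(0^{3} + x{\left(-2 \right)}\right)^{2} = \left(0^{3} + \left(-3 + 3 \left(-2\right)\right)\right)^{2} = \left(0 - 9\right)^{2} = \left(-9\right)^{2} = 81$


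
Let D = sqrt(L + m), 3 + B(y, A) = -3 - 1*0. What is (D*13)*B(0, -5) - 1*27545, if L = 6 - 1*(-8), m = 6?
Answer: -27545 - 156*sqrt(5) ≈ -27894.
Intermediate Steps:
L = 14 (L = 6 + 8 = 14)
B(y, A) = -6 (B(y, A) = -3 + (-3 - 1*0) = -3 + (-3 + 0) = -3 - 3 = -6)
D = 2*sqrt(5) (D = sqrt(14 + 6) = sqrt(20) = 2*sqrt(5) ≈ 4.4721)
(D*13)*B(0, -5) - 1*27545 = ((2*sqrt(5))*13)*(-6) - 1*27545 = (26*sqrt(5))*(-6) - 27545 = -156*sqrt(5) - 27545 = -27545 - 156*sqrt(5)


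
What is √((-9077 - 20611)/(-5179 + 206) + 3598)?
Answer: √89128801366/4973 ≈ 60.033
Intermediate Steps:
√((-9077 - 20611)/(-5179 + 206) + 3598) = √(-29688/(-4973) + 3598) = √(-29688*(-1/4973) + 3598) = √(29688/4973 + 3598) = √(17922542/4973) = √89128801366/4973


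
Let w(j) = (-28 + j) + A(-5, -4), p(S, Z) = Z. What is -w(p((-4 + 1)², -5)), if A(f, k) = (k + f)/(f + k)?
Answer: 32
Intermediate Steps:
A(f, k) = 1 (A(f, k) = (f + k)/(f + k) = 1)
w(j) = -27 + j (w(j) = (-28 + j) + 1 = -27 + j)
-w(p((-4 + 1)², -5)) = -(-27 - 5) = -1*(-32) = 32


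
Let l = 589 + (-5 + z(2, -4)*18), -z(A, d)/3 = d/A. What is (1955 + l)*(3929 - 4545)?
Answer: -1630552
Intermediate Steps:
z(A, d) = -3*d/A
l = 692 (l = 589 + (-5 - 3*(-4)/2*18) = 589 + (-5 - 3*(-4)*1/2*18) = 589 + (-5 + 6*18) = 589 + (-5 + 108) = 589 + 103 = 692)
(1955 + l)*(3929 - 4545) = (1955 + 692)*(3929 - 4545) = 2647*(-616) = -1630552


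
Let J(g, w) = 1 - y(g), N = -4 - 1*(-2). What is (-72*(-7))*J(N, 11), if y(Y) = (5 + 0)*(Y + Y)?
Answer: 10584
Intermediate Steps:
N = -2 (N = -4 + 2 = -2)
y(Y) = 10*Y (y(Y) = 5*(2*Y) = 10*Y)
J(g, w) = 1 - 10*g
(-72*(-7))*J(N, 11) = (-72*(-7))*(1 - 10*(-2)) = 504*(1 + 20) = 504*21 = 10584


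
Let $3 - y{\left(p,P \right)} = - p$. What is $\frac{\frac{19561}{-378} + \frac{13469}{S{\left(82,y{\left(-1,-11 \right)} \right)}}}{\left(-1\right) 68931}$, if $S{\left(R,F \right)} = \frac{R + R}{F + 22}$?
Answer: $- \frac{29745691}{1068292638} \approx -0.027844$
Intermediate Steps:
$y{\left(p,P \right)} = 3 + p$ ($y{\left(p,P \right)} = 3 - - p = 3 + p$)
$S{\left(R,F \right)} = \frac{2 R}{22 + F}$
$\frac{\frac{19561}{-378} + \frac{13469}{S{\left(82,y{\left(-1,-11 \right)} \right)}}}{\left(-1\right) 68931} = \frac{\frac{19561}{-378} + \frac{13469}{2 \cdot 82 \frac{1}{22 + \left(3 - 1\right)}}}{\left(-1\right) 68931} = \frac{19561 \left(- \frac{1}{378}\right) + \frac{13469}{2 \cdot 82 \frac{1}{22 + 2}}}{-68931} = \left(- \frac{19561}{378} + \frac{13469}{2 \cdot 82 \cdot \frac{1}{24}}\right) \left(- \frac{1}{68931}\right) = \left(- \frac{19561}{378} + \frac{13469}{\frac{41}{6}}\right) \left(- \frac{1}{68931}\right) = \left(- \frac{19561}{378} + 13469 \cdot \frac{6}{41}\right) \left(- \frac{1}{68931}\right) = \left(- \frac{19561}{378} + \frac{80814}{41}\right) \left(- \frac{1}{68931}\right) = \frac{29745691}{15498} \left(- \frac{1}{68931}\right) = - \frac{29745691}{1068292638}$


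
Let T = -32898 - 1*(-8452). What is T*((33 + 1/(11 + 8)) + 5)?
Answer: -17674458/19 ≈ -9.3024e+5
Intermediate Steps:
T = -24446 (T = -32898 + 8452 = -24446)
T*((33 + 1/(11 + 8)) + 5) = -24446*((33 + 1/(11 + 8)) + 5) = -24446*((33 + 1/19) + 5) = -24446*(628/19 + 5) = -24446*723/19 = -17674458/19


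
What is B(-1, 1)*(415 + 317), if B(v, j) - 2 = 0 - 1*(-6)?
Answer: 5856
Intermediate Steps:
B(v, j) = 8 (B(v, j) = 2 + (0 - 1*(-6)) = 2 + (0 + 6) = 2 + 6 = 8)
B(-1, 1)*(415 + 317) = 8*(415 + 317) = 8*732 = 5856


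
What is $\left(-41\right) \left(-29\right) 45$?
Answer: $53505$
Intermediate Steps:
$\left(-41\right) \left(-29\right) 45 = 1189 \cdot 45 = 53505$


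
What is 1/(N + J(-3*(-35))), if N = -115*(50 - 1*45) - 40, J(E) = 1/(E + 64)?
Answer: -169/103934 ≈ -0.0016260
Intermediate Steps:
J(E) = 1/(64 + E)
N = -615 (N = -115*(50 - 45) - 40 = -115*5 - 40 = -575 - 40 = -615)
1/(N + J(-3*(-35))) = 1/(-615 + 1/(64 - 3*(-35))) = 1/(-615 + 1/(64 + 105)) = 1/(-615 + 1/169) = 1/(-103934/169) = -169/103934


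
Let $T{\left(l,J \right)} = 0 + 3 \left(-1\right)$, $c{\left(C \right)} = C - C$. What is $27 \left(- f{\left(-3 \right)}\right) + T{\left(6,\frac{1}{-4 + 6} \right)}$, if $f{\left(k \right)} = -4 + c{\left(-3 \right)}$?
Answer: $105$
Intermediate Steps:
$c{\left(C \right)} = 0$
$f{\left(k \right)} = -4$ ($f{\left(k \right)} = -4 + 0 = -4$)
$T{\left(l,J \right)} = -3$ ($T{\left(l,J \right)} = 0 - 3 = -3$)
$27 \left(- f{\left(-3 \right)}\right) + T{\left(6,\frac{1}{-4 + 6} \right)} = 27 \left(\left(-1\right) \left(-4\right)\right) - 3 = 27 \cdot 4 - 3 = 108 - 3 = 105$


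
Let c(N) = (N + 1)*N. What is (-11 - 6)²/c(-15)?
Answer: 289/210 ≈ 1.3762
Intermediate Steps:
c(N) = N*(1 + N) (c(N) = (1 + N)*N = N*(1 + N))
(-11 - 6)²/c(-15) = (-11 - 6)²/((-15*(1 - 15))) = (-17)²/((-15*(-14))) = 289/210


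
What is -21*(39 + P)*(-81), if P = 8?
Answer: 79947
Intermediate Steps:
-21*(39 + P)*(-81) = -21*(39 + 8)*(-81) = -21*47*(-81) = -987*(-81) = 79947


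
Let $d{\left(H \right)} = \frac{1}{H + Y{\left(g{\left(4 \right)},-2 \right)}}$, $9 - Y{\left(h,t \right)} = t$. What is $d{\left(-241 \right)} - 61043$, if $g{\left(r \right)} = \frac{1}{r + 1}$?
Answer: $- \frac{14039891}{230} \approx -61043.0$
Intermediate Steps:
$g{\left(r \right)} = \frac{1}{1 + r}$
$Y{\left(h,t \right)} = 9 - t$
$d{\left(H \right)} = \frac{1}{11 + H}$ ($d{\left(H \right)} = \frac{1}{H + \left(9 - -2\right)} = \frac{1}{H + \left(9 + 2\right)} = \frac{1}{H + 11} = \frac{1}{11 + H}$)
$d{\left(-241 \right)} - 61043 = \frac{1}{11 - 241} - 61043 = \frac{1}{-230} - 61043 = - \frac{1}{230} - 61043 = - \frac{14039891}{230}$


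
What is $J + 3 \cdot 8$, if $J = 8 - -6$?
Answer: $38$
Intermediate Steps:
$J = 14$ ($J = 8 + 6 = 14$)
$J + 3 \cdot 8 = 14 + 3 \cdot 8 = 14 + 24 = 38$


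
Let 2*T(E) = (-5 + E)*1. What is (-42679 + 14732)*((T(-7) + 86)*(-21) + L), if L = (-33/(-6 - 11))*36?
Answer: 764965284/17 ≈ 4.4998e+7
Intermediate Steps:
L = 1188/17 (L = (-33/(-17))*36 = -1/17*(-33)*36 = (33/17)*36 = 1188/17 ≈ 69.882)
T(E) = -5/2 + E/2 (T(E) = ((-5 + E)*1)/2 = (-5 + E)/2 = -5/2 + E/2)
(-42679 + 14732)*((T(-7) + 86)*(-21) + L) = (-42679 + 14732)*(((-5/2 + (½)*(-7)) + 86)*(-21) + 1188/17) = -27947*(((-5/2 - 7/2) + 86)*(-21) + 1188/17) = -27947*((-6 + 86)*(-21) + 1188/17) = -27947*(80*(-21) + 1188/17) = -27947*(-1680 + 1188/17) = -27947*(-27372/17) = 764965284/17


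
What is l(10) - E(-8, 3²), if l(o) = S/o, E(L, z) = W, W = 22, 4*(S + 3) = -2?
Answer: -447/20 ≈ -22.350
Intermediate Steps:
S = -7/2 (S = -3 + (¼)*(-2) = -3 - ½ = -7/2 ≈ -3.5000)
E(L, z) = 22
l(o) = -7/(2*o)
l(10) - E(-8, 3²) = -7/2/10 - 1*22 = -7/2*⅒ - 22 = -7/20 - 22 = -447/20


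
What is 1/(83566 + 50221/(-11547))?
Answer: 11547/964886381 ≈ 1.1967e-5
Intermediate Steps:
1/(83566 + 50221/(-11547)) = 1/(83566 + 50221*(-1/11547)) = 1/(83566 - 50221/11547) = 1/(964886381/11547) = 11547/964886381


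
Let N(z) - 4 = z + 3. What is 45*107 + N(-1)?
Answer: 4821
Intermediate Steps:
N(z) = 7 + z (N(z) = 4 + (z + 3) = 4 + (3 + z) = 7 + z)
45*107 + N(-1) = 45*107 + (7 - 1) = 4815 + 6 = 4821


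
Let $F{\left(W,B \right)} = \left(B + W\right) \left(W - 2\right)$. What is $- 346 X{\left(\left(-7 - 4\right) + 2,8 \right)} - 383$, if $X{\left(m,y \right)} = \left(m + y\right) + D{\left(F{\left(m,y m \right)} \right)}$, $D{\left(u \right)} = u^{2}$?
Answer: $-274682863$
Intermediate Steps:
$F{\left(W,B \right)} = \left(-2 + W\right) \left(B + W\right)$ ($F{\left(W,B \right)} = \left(B + W\right) \left(-2 + W\right) = \left(-2 + W\right) \left(B + W\right)$)
$X{\left(m,y \right)} = m + y + \left(m^{2} - 2 m + y m^{2} - 2 m y\right)^{2}$ ($X{\left(m,y \right)} = \left(m + y\right) + \left(m^{2} - 2 y m - 2 m + y m m\right)^{2} = \left(m + y\right) + \left(m^{2} - 2 m y - 2 m + m y m\right)^{2} = \left(m + y\right) + \left(m^{2} - 2 m y - 2 m + y m^{2}\right)^{2} = \left(m + y\right) + \left(m^{2} - 2 m + y m^{2} - 2 m y\right)^{2} = m + y + \left(m^{2} - 2 m + y m^{2} - 2 m y\right)^{2}$)
$- 346 X{\left(\left(-7 - 4\right) + 2,8 \right)} - 383 = - 346 \left(\left(\left(-7 - 4\right) + 2\right) + 8 + \left(\left(-7 - 4\right) + 2\right)^{2} \left(-2 + \left(\left(-7 - 4\right) + 2\right) - 16 + \left(\left(-7 - 4\right) + 2\right) 8\right)^{2}\right) - 383 = - 346 \left(\left(-11 + 2\right) + 8 + \left(-11 + 2\right)^{2} \left(-2 + \left(-11 + 2\right) - 16 + \left(-11 + 2\right) 8\right)^{2}\right) - 383 = - 346 \left(-9 + 8 + \left(-9\right)^{2} \left(-2 - 9 - 16 - 72\right)^{2}\right) - 383 = - 346 \left(-9 + 8 + 81 \left(-2 - 9 - 16 - 72\right)^{2}\right) - 383 = - 346 \left(-9 + 8 + 81 \left(-99\right)^{2}\right) - 383 = - 346 \left(-9 + 8 + 81 \cdot 9801\right) - 383 = - 346 \left(-9 + 8 + 793881\right) - 383 = \left(-346\right) 793880 - 383 = -274682480 - 383 = -274682863$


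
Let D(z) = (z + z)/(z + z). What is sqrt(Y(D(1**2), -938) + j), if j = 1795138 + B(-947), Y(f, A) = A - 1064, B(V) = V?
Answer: sqrt(1792189) ≈ 1338.7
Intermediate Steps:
D(z) = 1 (D(z) = (2*z)/((2*z)) = (2*z)*(1/(2*z)) = 1)
Y(f, A) = -1064 + A
j = 1794191 (j = 1795138 - 947 = 1794191)
sqrt(Y(D(1**2), -938) + j) = sqrt((-1064 - 938) + 1794191) = sqrt(-2002 + 1794191) = sqrt(1792189)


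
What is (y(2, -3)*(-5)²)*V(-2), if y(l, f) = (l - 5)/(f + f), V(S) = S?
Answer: -25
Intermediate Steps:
y(l, f) = (-5 + l)/(2*f) (y(l, f) = (-5 + l)/((2*f)) = (-5 + l)*(1/(2*f)) = (-5 + l)/(2*f))
(y(2, -3)*(-5)²)*V(-2) = (((½)*(-5 + 2)/(-3))*(-5)²)*(-2) = (((½)*(-⅓)*(-3))*25)*(-2) = ((½)*25)*(-2) = (25/2)*(-2) = -25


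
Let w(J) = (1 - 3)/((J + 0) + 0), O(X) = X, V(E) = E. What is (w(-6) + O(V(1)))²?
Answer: 16/9 ≈ 1.7778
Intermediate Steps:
w(J) = -2/J (w(J) = -2/(J + 0) = -2/J)
(w(-6) + O(V(1)))² = (-2/(-6) + 1)² = (-2*(-⅙) + 1)² = (⅓ + 1)² = (4/3)² = 16/9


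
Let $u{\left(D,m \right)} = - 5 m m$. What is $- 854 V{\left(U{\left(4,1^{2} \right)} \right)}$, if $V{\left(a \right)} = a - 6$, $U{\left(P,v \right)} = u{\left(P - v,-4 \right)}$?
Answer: $73444$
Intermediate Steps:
$u{\left(D,m \right)} = - 5 m^{2}$
$U{\left(P,v \right)} = -80$ ($U{\left(P,v \right)} = - 5 \left(-4\right)^{2} = \left(-5\right) 16 = -80$)
$V{\left(a \right)} = -6 + a$
$- 854 V{\left(U{\left(4,1^{2} \right)} \right)} = - 854 \left(-6 - 80\right) = \left(-854\right) \left(-86\right) = 73444$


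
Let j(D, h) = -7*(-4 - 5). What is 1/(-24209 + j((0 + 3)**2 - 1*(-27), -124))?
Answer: -1/24146 ≈ -4.1415e-5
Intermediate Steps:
j(D, h) = 63 (j(D, h) = -7*(-9) = 63)
1/(-24209 + j((0 + 3)**2 - 1*(-27), -124)) = 1/(-24209 + 63) = 1/(-24146) = -1/24146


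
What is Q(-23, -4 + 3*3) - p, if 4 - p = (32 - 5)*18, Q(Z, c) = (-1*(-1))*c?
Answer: 487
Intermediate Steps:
Q(Z, c) = c (Q(Z, c) = 1*c = c)
p = -482 (p = 4 - (32 - 5)*18 = 4 - 27*18 = 4 - 1*486 = 4 - 486 = -482)
Q(-23, -4 + 3*3) - p = (-4 + 3*3) - 1*(-482) = (-4 + 9) + 482 = 5 + 482 = 487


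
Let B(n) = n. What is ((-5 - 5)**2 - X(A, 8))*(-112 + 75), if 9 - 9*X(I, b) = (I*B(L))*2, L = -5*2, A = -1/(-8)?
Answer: -65749/18 ≈ -3652.7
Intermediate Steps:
A = 1/8 (A = -1*(-1/8) = 1/8 ≈ 0.12500)
L = -10
X(I, b) = 1 + 20*I/9 (X(I, b) = 1 - I*(-10)*2/9 = 1 - (-10*I)*2/9 = 1 - (-20)*I/9 = 1 + 20*I/9)
((-5 - 5)**2 - X(A, 8))*(-112 + 75) = ((-5 - 5)**2 - (1 + (20/9)*(1/8)))*(-112 + 75) = ((-10)**2 - (1 + 5/18))*(-37) = (100 - 1*23/18)*(-37) = (100 - 23/18)*(-37) = (1777/18)*(-37) = -65749/18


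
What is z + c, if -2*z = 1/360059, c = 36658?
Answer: 26398085643/720118 ≈ 36658.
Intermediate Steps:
z = -1/720118 (z = -½/360059 = -½*1/360059 = -1/720118 ≈ -1.3887e-6)
z + c = -1/720118 + 36658 = 26398085643/720118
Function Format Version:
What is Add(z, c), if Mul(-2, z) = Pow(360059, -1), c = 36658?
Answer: Rational(26398085643, 720118) ≈ 36658.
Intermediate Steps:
z = Rational(-1, 720118) (z = Mul(Rational(-1, 2), Pow(360059, -1)) = Mul(Rational(-1, 2), Rational(1, 360059)) = Rational(-1, 720118) ≈ -1.3887e-6)
Add(z, c) = Add(Rational(-1, 720118), 36658) = Rational(26398085643, 720118)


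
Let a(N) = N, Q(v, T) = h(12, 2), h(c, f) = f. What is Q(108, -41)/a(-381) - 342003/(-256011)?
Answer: 43263707/32513397 ≈ 1.3306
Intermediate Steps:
Q(v, T) = 2
Q(108, -41)/a(-381) - 342003/(-256011) = 2/(-381) - 342003/(-256011) = 2*(-1/381) - 342003*(-1/256011) = -2/381 + 114001/85337 = 43263707/32513397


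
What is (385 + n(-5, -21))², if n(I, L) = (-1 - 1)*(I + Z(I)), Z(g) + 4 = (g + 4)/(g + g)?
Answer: 4056196/25 ≈ 1.6225e+5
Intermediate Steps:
Z(g) = -4 + (4 + g)/(2*g) (Z(g) = -4 + (g + 4)/(g + g) = -4 + (4 + g)/((2*g)) = -4 + (4 + g)*(1/(2*g)) = -4 + (4 + g)/(2*g))
n(I, L) = 7 - 4/I - 2*I (n(I, L) = (-1 - 1)*(I + (-7/2 + 2/I)) = -2*(-7/2 + I + 2/I) = 7 - 4/I - 2*I)
(385 + n(-5, -21))² = (385 + (7 - 4/(-5) - 2*(-5)))² = (385 + (7 - 4*(-⅕) + 10))² = (385 + (7 + ⅘ + 10))² = (385 + 89/5)² = (2014/5)² = 4056196/25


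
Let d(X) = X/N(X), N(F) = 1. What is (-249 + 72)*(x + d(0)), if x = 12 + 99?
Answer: -19647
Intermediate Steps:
x = 111
d(X) = X (d(X) = X/1 = X*1 = X)
(-249 + 72)*(x + d(0)) = (-249 + 72)*(111 + 0) = -177*111 = -19647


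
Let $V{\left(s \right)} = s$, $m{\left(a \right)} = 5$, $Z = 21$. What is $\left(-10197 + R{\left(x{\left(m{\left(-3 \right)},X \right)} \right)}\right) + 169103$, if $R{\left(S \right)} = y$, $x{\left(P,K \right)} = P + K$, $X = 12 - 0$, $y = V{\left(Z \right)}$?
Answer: $158927$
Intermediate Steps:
$y = 21$
$X = 12$ ($X = 12 + 0 = 12$)
$x{\left(P,K \right)} = K + P$
$R{\left(S \right)} = 21$
$\left(-10197 + R{\left(x{\left(m{\left(-3 \right)},X \right)} \right)}\right) + 169103 = \left(-10197 + 21\right) + 169103 = -10176 + 169103 = 158927$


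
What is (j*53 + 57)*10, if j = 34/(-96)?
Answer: 9175/24 ≈ 382.29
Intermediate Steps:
j = -17/48 (j = 34*(-1/96) = -17/48 ≈ -0.35417)
(j*53 + 57)*10 = (-17/48*53 + 57)*10 = (-901/48 + 57)*10 = (1835/48)*10 = 9175/24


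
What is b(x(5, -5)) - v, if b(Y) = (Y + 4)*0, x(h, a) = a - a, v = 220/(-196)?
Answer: 55/49 ≈ 1.1224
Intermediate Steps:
v = -55/49 (v = 220*(-1/196) = -55/49 ≈ -1.1224)
x(h, a) = 0
b(Y) = 0 (b(Y) = (4 + Y)*0 = 0)
b(x(5, -5)) - v = 0 - 1*(-55/49) = 0 + 55/49 = 55/49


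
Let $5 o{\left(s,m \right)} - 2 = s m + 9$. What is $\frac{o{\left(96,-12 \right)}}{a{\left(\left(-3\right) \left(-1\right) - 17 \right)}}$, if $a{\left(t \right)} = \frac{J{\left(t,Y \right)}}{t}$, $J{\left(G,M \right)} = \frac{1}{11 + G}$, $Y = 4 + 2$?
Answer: $- \frac{47922}{5} \approx -9584.4$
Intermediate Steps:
$o{\left(s,m \right)} = \frac{11}{5} + \frac{m s}{5}$ ($o{\left(s,m \right)} = \frac{2}{5} + \frac{s m + 9}{5} = \frac{2}{5} + \frac{m s + 9}{5} = \frac{2}{5} + \frac{9 + m s}{5} = \frac{2}{5} + \left(\frac{9}{5} + \frac{m s}{5}\right) = \frac{11}{5} + \frac{m s}{5}$)
$Y = 6$
$a{\left(t \right)} = \frac{1}{t \left(11 + t\right)}$ ($a{\left(t \right)} = \frac{1}{\left(11 + t\right) t} = \frac{1}{t \left(11 + t\right)}$)
$\frac{o{\left(96,-12 \right)}}{a{\left(\left(-3\right) \left(-1\right) - 17 \right)}} = \frac{\frac{11}{5} + \frac{1}{5} \left(-12\right) 96}{\frac{1}{\left(-3\right) \left(-1\right) - 17} \frac{1}{11 - 14}} = \frac{\frac{11}{5} - \frac{1152}{5}}{\frac{1}{3 - 17} \frac{1}{11 + \left(3 - 17\right)}} = - \frac{1141}{5 \frac{1}{\left(-14\right) \left(11 - 14\right)}} = - \frac{1141}{5 \left(- \frac{1}{14 \left(-3\right)}\right)} = - \frac{1141}{5 \left(\left(- \frac{1}{14}\right) \left(- \frac{1}{3}\right)\right)} = - \frac{1141 \frac{1}{\frac{1}{42}}}{5} = \left(- \frac{1141}{5}\right) 42 = - \frac{47922}{5}$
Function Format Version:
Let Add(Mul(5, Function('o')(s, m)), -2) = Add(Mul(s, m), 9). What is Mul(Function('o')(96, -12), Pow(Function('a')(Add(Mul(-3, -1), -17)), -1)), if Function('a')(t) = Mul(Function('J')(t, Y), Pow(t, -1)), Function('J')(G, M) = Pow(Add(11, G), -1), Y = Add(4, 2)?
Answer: Rational(-47922, 5) ≈ -9584.4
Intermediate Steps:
Function('o')(s, m) = Add(Rational(11, 5), Mul(Rational(1, 5), m, s)) (Function('o')(s, m) = Add(Rational(2, 5), Mul(Rational(1, 5), Add(Mul(s, m), 9))) = Add(Rational(2, 5), Mul(Rational(1, 5), Add(Mul(m, s), 9))) = Add(Rational(2, 5), Mul(Rational(1, 5), Add(9, Mul(m, s)))) = Add(Rational(2, 5), Add(Rational(9, 5), Mul(Rational(1, 5), m, s))) = Add(Rational(11, 5), Mul(Rational(1, 5), m, s)))
Y = 6
Function('a')(t) = Mul(Pow(t, -1), Pow(Add(11, t), -1)) (Function('a')(t) = Mul(Pow(Add(11, t), -1), Pow(t, -1)) = Mul(Pow(t, -1), Pow(Add(11, t), -1)))
Mul(Function('o')(96, -12), Pow(Function('a')(Add(Mul(-3, -1), -17)), -1)) = Mul(Add(Rational(11, 5), Mul(Rational(1, 5), -12, 96)), Pow(Mul(Pow(Add(Mul(-3, -1), -17), -1), Pow(Add(11, Add(Mul(-3, -1), -17)), -1)), -1)) = Mul(Add(Rational(11, 5), Rational(-1152, 5)), Pow(Mul(Pow(Add(3, -17), -1), Pow(Add(11, Add(3, -17)), -1)), -1)) = Mul(Rational(-1141, 5), Pow(Mul(Pow(-14, -1), Pow(Add(11, -14), -1)), -1)) = Mul(Rational(-1141, 5), Pow(Mul(Rational(-1, 14), Pow(-3, -1)), -1)) = Mul(Rational(-1141, 5), Pow(Mul(Rational(-1, 14), Rational(-1, 3)), -1)) = Mul(Rational(-1141, 5), Pow(Rational(1, 42), -1)) = Mul(Rational(-1141, 5), 42) = Rational(-47922, 5)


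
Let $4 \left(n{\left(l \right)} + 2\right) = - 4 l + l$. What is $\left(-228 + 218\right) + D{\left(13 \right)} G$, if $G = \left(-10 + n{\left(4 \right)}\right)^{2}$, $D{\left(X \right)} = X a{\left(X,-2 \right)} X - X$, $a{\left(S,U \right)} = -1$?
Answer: $-40960$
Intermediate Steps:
$D{\left(X \right)} = - X - X^{2}$ ($D{\left(X \right)} = X \left(-1\right) X - X = - X X - X = - X^{2} - X = - X - X^{2}$)
$n{\left(l \right)} = -2 - \frac{3 l}{4}$ ($n{\left(l \right)} = -2 + \frac{- 4 l + l}{4} = -2 + \frac{\left(-3\right) l}{4} = -2 - \frac{3 l}{4}$)
$G = 225$ ($G = \left(-10 - 5\right)^{2} = \left(-15\right)^{2} = 225$)
$\left(-228 + 218\right) + D{\left(13 \right)} G = \left(-228 + 218\right) + 13 \left(-1 - 13\right) 225 = -10 + 13 \left(-1 - 13\right) 225 = -10 + 13 \left(-14\right) 225 = -10 - 40950 = -40960$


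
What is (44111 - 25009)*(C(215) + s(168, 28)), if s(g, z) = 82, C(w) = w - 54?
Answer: 4641786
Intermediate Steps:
C(w) = -54 + w
(44111 - 25009)*(C(215) + s(168, 28)) = (44111 - 25009)*((-54 + 215) + 82) = 19102*(161 + 82) = 19102*243 = 4641786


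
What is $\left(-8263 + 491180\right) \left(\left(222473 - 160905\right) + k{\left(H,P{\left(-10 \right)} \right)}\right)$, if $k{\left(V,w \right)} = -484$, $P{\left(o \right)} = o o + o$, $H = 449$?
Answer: $29498502028$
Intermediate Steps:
$P{\left(o \right)} = o + o^{2}$ ($P{\left(o \right)} = o^{2} + o = o + o^{2}$)
$\left(-8263 + 491180\right) \left(\left(222473 - 160905\right) + k{\left(H,P{\left(-10 \right)} \right)}\right) = \left(-8263 + 491180\right) \left(\left(222473 - 160905\right) - 484\right) = 482917 \left(61568 - 484\right) = 482917 \cdot 61084 = 29498502028$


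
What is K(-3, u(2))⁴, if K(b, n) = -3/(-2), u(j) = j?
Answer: 81/16 ≈ 5.0625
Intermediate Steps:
K(b, n) = 3/2 (K(b, n) = -3*(-½) = 3/2)
K(-3, u(2))⁴ = (3/2)⁴ = 81/16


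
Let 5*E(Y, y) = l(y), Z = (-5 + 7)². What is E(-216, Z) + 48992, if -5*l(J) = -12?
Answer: 1224812/25 ≈ 48993.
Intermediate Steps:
Z = 4 (Z = 2² = 4)
l(J) = 12/5 (l(J) = -⅕*(-12) = 12/5)
E(Y, y) = 12/25 (E(Y, y) = (⅕)*(12/5) = 12/25)
E(-216, Z) + 48992 = 12/25 + 48992 = 1224812/25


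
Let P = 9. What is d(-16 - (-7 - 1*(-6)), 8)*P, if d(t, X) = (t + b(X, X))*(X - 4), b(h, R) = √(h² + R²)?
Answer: -540 + 288*√2 ≈ -132.71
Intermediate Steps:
b(h, R) = √(R² + h²)
d(t, X) = (-4 + X)*(t + √2*√(X²)) (d(t, X) = (t + √(X² + X²))*(X - 4) = (t + √(2*X²))*(-4 + X) = (t + √2*√(X²))*(-4 + X) = (-4 + X)*(t + √2*√(X²)))
d(-16 - (-7 - 1*(-6)), 8)*P = (-4*(-16 - (-7 - 1*(-6))) + 8*(-16 - (-7 - 1*(-6))) - 4*√2*√(8²) + 8*√2*√(8²))*9 = (-4*(-16 - (-7 + 6)) + 8*(-16 - (-7 + 6)) - 4*√2*√64 + 8*√2*√64)*9 = (-4*(-16 - 1*(-1)) + 8*(-16 - 1*(-1)) - 4*√2*8 + 8*√2*8)*9 = (-4*(-16 + 1) + 8*(-16 + 1) - 32*√2 + 64*√2)*9 = (-4*(-15) + 8*(-15) - 32*√2 + 64*√2)*9 = (60 - 120 - 32*√2 + 64*√2)*9 = (-60 + 32*√2)*9 = -540 + 288*√2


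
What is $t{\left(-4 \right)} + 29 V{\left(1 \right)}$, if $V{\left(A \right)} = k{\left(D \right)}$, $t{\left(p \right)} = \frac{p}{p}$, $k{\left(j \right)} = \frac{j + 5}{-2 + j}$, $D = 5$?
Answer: $\frac{293}{3} \approx 97.667$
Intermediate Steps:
$k{\left(j \right)} = \frac{5 + j}{-2 + j}$
$t{\left(p \right)} = 1$
$V{\left(A \right)} = \frac{10}{3}$ ($V{\left(A \right)} = \frac{5 + 5}{-2 + 5} = \frac{1}{3} \cdot 10 = \frac{10}{3}$)
$t{\left(-4 \right)} + 29 V{\left(1 \right)} = 1 + 29 \cdot \frac{10}{3} = 1 + \frac{290}{3} = \frac{293}{3}$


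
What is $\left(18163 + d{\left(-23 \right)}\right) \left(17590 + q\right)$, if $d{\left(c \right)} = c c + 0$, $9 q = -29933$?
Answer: $\frac{2399622884}{9} \approx 2.6662 \cdot 10^{8}$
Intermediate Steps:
$q = - \frac{29933}{9}$ ($q = \frac{1}{9} \left(-29933\right) = - \frac{29933}{9} \approx -3325.9$)
$d{\left(c \right)} = c^{2}$ ($d{\left(c \right)} = c^{2} + 0 = c^{2}$)
$\left(18163 + d{\left(-23 \right)}\right) \left(17590 + q\right) = \left(18163 + \left(-23\right)^{2}\right) \left(17590 - \frac{29933}{9}\right) = \left(18163 + 529\right) \frac{128377}{9} = 18692 \cdot \frac{128377}{9} = \frac{2399622884}{9}$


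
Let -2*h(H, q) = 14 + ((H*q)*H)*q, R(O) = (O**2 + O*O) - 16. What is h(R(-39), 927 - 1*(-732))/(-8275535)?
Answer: 2520174537797/1655107 ≈ 1.5227e+6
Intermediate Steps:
R(O) = -16 + 2*O**2 (R(O) = (O**2 + O**2) - 16 = 2*O**2 - 16 = -16 + 2*O**2)
h(H, q) = -7 - H**2*q**2/2 (h(H, q) = -(14 + ((H*q)*H)*q)/2 = -(14 + (q*H**2)*q)/2 = -(14 + H**2*q**2)/2 = -7 - H**2*q**2/2)
h(R(-39), 927 - 1*(-732))/(-8275535) = (-7 - (-16 + 2*(-39)**2)**2*(927 - 1*(-732))**2/2)/(-8275535) = (-7 - (-16 + 2*1521)**2*(927 + 732)**2/2)*(-1/8275535) = (-7 - 1/2*(-16 + 3042)**2*1659**2)*(-1/8275535) = (-7 - 1/2*3026**2*2752281)*(-1/8275535) = (-7 - 1/2*9156676*2752281)*(-1/8275535) = (-7 - 12600872688978)*(-1/8275535) = -12600872688985*(-1/8275535) = 2520174537797/1655107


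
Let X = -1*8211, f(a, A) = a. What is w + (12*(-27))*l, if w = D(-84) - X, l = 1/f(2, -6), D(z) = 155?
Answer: 8204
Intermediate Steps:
l = ½ (l = 1/2 = ½ ≈ 0.50000)
X = -8211
w = 8366 (w = 155 - 1*(-8211) = 155 + 8211 = 8366)
w + (12*(-27))*l = 8366 + (12*(-27))*(½) = 8366 - 324*½ = 8366 - 162 = 8204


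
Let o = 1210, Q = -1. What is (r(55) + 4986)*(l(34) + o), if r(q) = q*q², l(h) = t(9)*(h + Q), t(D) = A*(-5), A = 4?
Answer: 94248550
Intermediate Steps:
t(D) = -20 (t(D) = 4*(-5) = -20)
l(h) = 20 - 20*h (l(h) = -20*(h - 1) = -20*(-1 + h) = 20 - 20*h)
r(q) = q³
(r(55) + 4986)*(l(34) + o) = (55³ + 4986)*((20 - 20*34) + 1210) = (166375 + 4986)*((20 - 680) + 1210) = 171361*(-660 + 1210) = 171361*550 = 94248550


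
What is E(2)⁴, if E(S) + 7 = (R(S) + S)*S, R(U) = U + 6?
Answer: 28561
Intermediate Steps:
R(U) = 6 + U
E(S) = -7 + S*(6 + 2*S) (E(S) = -7 + ((6 + S) + S)*S = -7 + (6 + 2*S)*S = -7 + S*(6 + 2*S))
E(2)⁴ = (-7 + 2² + 2*(6 + 2))⁴ = (-7 + 4 + 2*8)⁴ = (-7 + 4 + 16)⁴ = 13⁴ = 28561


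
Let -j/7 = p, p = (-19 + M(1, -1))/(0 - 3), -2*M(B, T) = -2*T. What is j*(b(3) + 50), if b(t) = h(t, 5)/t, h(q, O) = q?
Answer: -2380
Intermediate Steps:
M(B, T) = T (M(B, T) = -(-1)*T = T)
b(t) = 1 (b(t) = t/t = 1)
p = 20/3 (p = (-19 - 1)/(0 - 3) = -20/(-3) = -20*(-⅓) = 20/3 ≈ 6.6667)
j = -140/3 (j = -7*20/3 = -140/3 ≈ -46.667)
j*(b(3) + 50) = -140*(1 + 50)/3 = -140/3*51 = -2380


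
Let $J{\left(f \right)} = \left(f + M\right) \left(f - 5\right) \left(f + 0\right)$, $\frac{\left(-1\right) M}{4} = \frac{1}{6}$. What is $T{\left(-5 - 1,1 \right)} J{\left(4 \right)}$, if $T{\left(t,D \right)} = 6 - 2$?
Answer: $- \frac{160}{3} \approx -53.333$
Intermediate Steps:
$T{\left(t,D \right)} = 4$
$M = - \frac{2}{3}$ ($M = - \frac{4}{6} = \left(-4\right) \frac{1}{6} = - \frac{2}{3} \approx -0.66667$)
$J{\left(f \right)} = f \left(-5 + f\right) \left(- \frac{2}{3} + f\right)$ ($J{\left(f \right)} = \left(f - \frac{2}{3}\right) \left(f - 5\right) \left(f + 0\right) = \left(- \frac{2}{3} + f\right) \left(-5 + f\right) f = \left(- \frac{2}{3} + f\right) f \left(-5 + f\right) = f \left(-5 + f\right) \left(- \frac{2}{3} + f\right)$)
$T{\left(-5 - 1,1 \right)} J{\left(4 \right)} = 4 \cdot \frac{1}{3} \cdot 4 \left(10 - 68 + 3 \cdot 4^{2}\right) = 4 \cdot \frac{1}{3} \cdot 4 \left(10 - 68 + 3 \cdot 16\right) = 4 \cdot \frac{1}{3} \cdot 4 \left(10 - 68 + 48\right) = 4 \cdot \frac{1}{3} \cdot 4 \left(-10\right) = 4 \left(- \frac{40}{3}\right) = - \frac{160}{3}$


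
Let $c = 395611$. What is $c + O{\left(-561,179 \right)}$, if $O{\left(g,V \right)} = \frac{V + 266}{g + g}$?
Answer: $\frac{443875097}{1122} \approx 3.9561 \cdot 10^{5}$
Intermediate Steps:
$O{\left(g,V \right)} = \frac{266 + V}{2 g}$
$c + O{\left(-561,179 \right)} = 395611 + \frac{266 + 179}{2 \left(-561\right)} = 395611 + \frac{1}{2} \left(- \frac{1}{561}\right) 445 = 395611 - \frac{445}{1122} = \frac{443875097}{1122}$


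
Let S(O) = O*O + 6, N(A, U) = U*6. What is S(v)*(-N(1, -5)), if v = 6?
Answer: 1260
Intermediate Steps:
N(A, U) = 6*U
S(O) = 6 + O² (S(O) = O² + 6 = 6 + O²)
S(v)*(-N(1, -5)) = (6 + 6²)*(-6*(-5)) = (6 + 36)*(-1*(-30)) = 42*30 = 1260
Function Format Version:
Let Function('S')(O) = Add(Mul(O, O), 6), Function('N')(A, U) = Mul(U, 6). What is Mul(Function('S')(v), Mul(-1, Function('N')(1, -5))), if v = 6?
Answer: 1260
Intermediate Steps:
Function('N')(A, U) = Mul(6, U)
Function('S')(O) = Add(6, Pow(O, 2)) (Function('S')(O) = Add(Pow(O, 2), 6) = Add(6, Pow(O, 2)))
Mul(Function('S')(v), Mul(-1, Function('N')(1, -5))) = Mul(Add(6, Pow(6, 2)), Mul(-1, Mul(6, -5))) = Mul(Add(6, 36), Mul(-1, -30)) = Mul(42, 30) = 1260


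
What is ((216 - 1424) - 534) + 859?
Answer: -883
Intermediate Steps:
((216 - 1424) - 534) + 859 = (-1208 - 534) + 859 = -1742 + 859 = -883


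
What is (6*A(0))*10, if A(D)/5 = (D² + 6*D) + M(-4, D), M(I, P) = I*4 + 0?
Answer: -4800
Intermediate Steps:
M(I, P) = 4*I (M(I, P) = 4*I + 0 = 4*I)
A(D) = -80 + 5*D² + 30*D (A(D) = 5*((D² + 6*D) + 4*(-4)) = 5*((D² + 6*D) - 16) = 5*(-16 + D² + 6*D) = -80 + 5*D² + 30*D)
(6*A(0))*10 = (6*(-80 + 5*0² + 30*0))*10 = (6*(-80 + 5*0 + 0))*10 = (6*(-80 + 0 + 0))*10 = (6*(-80))*10 = -480*10 = -4800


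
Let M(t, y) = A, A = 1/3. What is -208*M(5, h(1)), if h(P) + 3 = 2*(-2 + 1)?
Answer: -208/3 ≈ -69.333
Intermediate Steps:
h(P) = -5 (h(P) = -3 + 2*(-2 + 1) = -3 + 2*(-1) = -3 - 2 = -5)
A = ⅓ ≈ 0.33333
M(t, y) = ⅓
-208*M(5, h(1)) = -208*⅓ = -208/3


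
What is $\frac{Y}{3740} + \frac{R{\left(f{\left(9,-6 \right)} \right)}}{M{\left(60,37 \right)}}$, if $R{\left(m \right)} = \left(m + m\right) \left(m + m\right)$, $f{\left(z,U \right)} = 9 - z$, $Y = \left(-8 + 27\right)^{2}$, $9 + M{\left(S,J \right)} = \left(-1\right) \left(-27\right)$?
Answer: $\frac{361}{3740} \approx 0.096524$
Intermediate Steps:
$M{\left(S,J \right)} = 18$ ($M{\left(S,J \right)} = -9 - -27 = -9 + 27 = 18$)
$Y = 361$ ($Y = 19^{2} = 361$)
$R{\left(m \right)} = 4 m^{2}$ ($R{\left(m \right)} = 2 m 2 m = 4 m^{2}$)
$\frac{Y}{3740} + \frac{R{\left(f{\left(9,-6 \right)} \right)}}{M{\left(60,37 \right)}} = \frac{361}{3740} + \frac{4 \left(9 - 9\right)^{2}}{18} = 361 \cdot \frac{1}{3740} + 4 \left(9 - 9\right)^{2} \cdot \frac{1}{18} = \frac{361}{3740} + 4 \cdot 0^{2} \cdot \frac{1}{18} = \frac{361}{3740} + 4 \cdot 0 \cdot \frac{1}{18} = \frac{361}{3740} + 0 \cdot \frac{1}{18} = \frac{361}{3740} + 0 = \frac{361}{3740}$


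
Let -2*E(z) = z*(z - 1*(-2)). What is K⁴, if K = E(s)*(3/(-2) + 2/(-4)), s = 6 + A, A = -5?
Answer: 81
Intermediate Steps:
s = 1 (s = 6 - 5 = 1)
E(z) = -z*(2 + z)/2 (E(z) = -z*(z - 1*(-2))/2 = -z*(z + 2)/2 = -z*(2 + z)/2)
K = 3 (K = (-½*1*(2 + 1))*(3/(-2) + 2/(-4)) = (-½*1*3)*(3*(-½) + 2*(-¼)) = -3*(-3/2 - ½)/2 = -3/2*(-2) = 3)
K⁴ = 3⁴ = 81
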